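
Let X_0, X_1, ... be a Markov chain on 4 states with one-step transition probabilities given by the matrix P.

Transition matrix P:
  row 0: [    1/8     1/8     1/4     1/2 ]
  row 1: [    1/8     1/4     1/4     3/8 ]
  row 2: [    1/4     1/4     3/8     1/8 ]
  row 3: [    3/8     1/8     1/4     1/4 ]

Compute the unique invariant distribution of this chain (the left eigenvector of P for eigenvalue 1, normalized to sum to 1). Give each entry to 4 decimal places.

Balance equations π_j = Σ_i π_i·P[i][j]:
  π_0 = 1/8·π_0 + 1/8·π_1 + 1/4·π_2 + 3/8·π_3
  π_1 = 1/8·π_0 + 1/4·π_1 + 1/4·π_2 + 1/8·π_3
  π_2 = 1/4·π_0 + 1/4·π_1 + 3/8·π_2 + 1/4·π_3
  normalize: π_0 + π_1 + π_2 + π_3 = 1
Solving the linear system gives exactly π = [23/98, 9/49, 2/7, 29/98].

π = [0.2347, 0.1837, 0.2857, 0.2959]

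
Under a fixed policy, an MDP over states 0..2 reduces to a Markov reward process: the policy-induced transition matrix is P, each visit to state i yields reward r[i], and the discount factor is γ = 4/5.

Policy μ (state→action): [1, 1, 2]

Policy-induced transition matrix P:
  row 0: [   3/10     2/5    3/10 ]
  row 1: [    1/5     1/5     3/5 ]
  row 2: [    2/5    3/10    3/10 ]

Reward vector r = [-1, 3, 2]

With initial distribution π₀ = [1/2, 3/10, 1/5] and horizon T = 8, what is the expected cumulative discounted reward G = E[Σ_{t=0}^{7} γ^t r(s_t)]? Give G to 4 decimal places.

t=0: π = [0.5000, 0.3000, 0.2000], E[r] = 0.8000, γ^t·E[r] = 0.800000, running G = 0.800000
t=1: π = [0.2900, 0.3200, 0.3900], E[r] = 1.4500, γ^t·E[r] = 1.160000, running G = 1.960000
t=2: π = [0.3070, 0.2970, 0.3960], E[r] = 1.3760, γ^t·E[r] = 0.880640, running G = 2.840640
t=3: π = [0.3099, 0.3010, 0.3891], E[r] = 1.3713, γ^t·E[r] = 0.702106, running G = 3.542746
t=4: π = [0.3088, 0.3009, 0.3903], E[r] = 1.3745, γ^t·E[r] = 0.562979, running G = 4.105724
t=5: π = [0.3089, 0.3008, 0.3903], E[r] = 1.3740, γ^t·E[r] = 0.450222, running G = 4.555947
t=6: π = [0.3089, 0.3008, 0.3902], E[r] = 1.3740, γ^t·E[r] = 0.360179, running G = 4.916125
t=7: π = [0.3089, 0.3008, 0.3902], E[r] = 1.3740, γ^t·E[r] = 0.288146, running G = 5.204271

G = 5.2043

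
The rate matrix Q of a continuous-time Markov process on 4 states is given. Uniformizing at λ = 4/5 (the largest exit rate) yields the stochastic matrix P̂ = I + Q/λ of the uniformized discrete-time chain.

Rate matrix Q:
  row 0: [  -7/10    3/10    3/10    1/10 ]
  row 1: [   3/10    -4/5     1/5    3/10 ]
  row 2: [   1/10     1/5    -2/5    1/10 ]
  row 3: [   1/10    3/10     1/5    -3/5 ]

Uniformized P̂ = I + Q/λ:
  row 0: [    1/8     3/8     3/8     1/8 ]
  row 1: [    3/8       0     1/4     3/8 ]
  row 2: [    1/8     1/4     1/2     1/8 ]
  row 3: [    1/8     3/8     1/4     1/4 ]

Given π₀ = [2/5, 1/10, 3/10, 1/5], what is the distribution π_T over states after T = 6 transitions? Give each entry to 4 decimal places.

π = [0.1853, 0.2391, 0.3641, 0.2116]

t=0: π = [0.4000, 0.1000, 0.3000, 0.2000]
t=1: π = [0.1500, 0.3000, 0.3750, 0.1750]
t=2: π = [0.2000, 0.2156, 0.3625, 0.2219]
t=3: π = [0.1789, 0.2488, 0.3656, 0.2066]
t=4: π = [0.1872, 0.2360, 0.3638, 0.2130]
t=5: π = [0.1840, 0.2410, 0.3643, 0.2106]
t=6: π = [0.1853, 0.2391, 0.3641, 0.2116]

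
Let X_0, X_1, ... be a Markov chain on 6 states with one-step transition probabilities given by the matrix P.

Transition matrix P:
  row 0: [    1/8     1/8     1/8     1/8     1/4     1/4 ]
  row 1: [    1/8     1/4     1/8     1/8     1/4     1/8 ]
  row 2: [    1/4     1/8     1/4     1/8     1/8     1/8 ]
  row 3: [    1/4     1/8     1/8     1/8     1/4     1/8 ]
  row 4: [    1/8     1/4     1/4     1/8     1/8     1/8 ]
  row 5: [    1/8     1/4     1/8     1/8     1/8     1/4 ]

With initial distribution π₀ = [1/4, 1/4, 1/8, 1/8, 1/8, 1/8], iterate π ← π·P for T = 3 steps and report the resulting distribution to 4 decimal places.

t=0: π = [0.2500, 0.2500, 0.1250, 0.1250, 0.1250, 0.1250]
t=1: π = [0.1563, 0.1875, 0.1563, 0.1250, 0.2031, 0.1719]
t=2: π = [0.1602, 0.1953, 0.1699, 0.1250, 0.1836, 0.1660]
t=3: π = [0.1619, 0.1931, 0.1692, 0.1250, 0.1851, 0.1658]

π = [0.1619, 0.1931, 0.1692, 0.1250, 0.1851, 0.1658]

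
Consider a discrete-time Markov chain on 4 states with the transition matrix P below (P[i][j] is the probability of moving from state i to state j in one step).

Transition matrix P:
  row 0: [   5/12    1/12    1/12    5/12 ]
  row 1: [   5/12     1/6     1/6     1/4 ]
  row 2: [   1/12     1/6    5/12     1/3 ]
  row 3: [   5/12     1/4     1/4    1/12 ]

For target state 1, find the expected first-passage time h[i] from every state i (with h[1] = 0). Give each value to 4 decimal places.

First-step conditioning: h[1] = 0; for i ≠ 1, h[i] = 1 + Σ_k P[i][k]·h[k].
  h[0] = 1 + 5/12·h[0] + 1/12·h[2] + 5/12·h[3]
  h[2] = 1 + 1/12·h[0] + 5/12·h[2] + 1/3·h[3]
  h[3] = 1 + 5/12·h[0] + 1/4·h[2] + 1/12·h[3]
Solving the 3×3 linear system over states ≠ 1 gives exactly h = [20/3, 0, 232/39, 224/39] (h[1] = 0 is the target).

h = [6.6667, 0.0000, 5.9487, 5.7436]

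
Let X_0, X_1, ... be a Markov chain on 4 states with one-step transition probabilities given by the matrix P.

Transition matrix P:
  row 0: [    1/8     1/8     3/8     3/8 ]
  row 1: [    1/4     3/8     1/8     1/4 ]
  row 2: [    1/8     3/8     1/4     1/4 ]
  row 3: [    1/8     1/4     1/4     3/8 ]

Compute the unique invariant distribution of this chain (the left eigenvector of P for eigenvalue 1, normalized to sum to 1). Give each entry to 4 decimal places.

Balance equations π_j = Σ_i π_i·P[i][j]:
  π_0 = 1/8·π_0 + 1/4·π_1 + 1/8·π_2 + 1/8·π_3
  π_1 = 1/8·π_0 + 3/8·π_1 + 3/8·π_2 + 1/4·π_3
  π_2 = 3/8·π_0 + 1/8·π_1 + 1/4·π_2 + 1/4·π_3
  normalize: π_0 + π_1 + π_2 + π_3 = 1
Solving the linear system gives exactly π = [75/463, 137/463, 108/463, 143/463].

π = [0.1620, 0.2959, 0.2333, 0.3089]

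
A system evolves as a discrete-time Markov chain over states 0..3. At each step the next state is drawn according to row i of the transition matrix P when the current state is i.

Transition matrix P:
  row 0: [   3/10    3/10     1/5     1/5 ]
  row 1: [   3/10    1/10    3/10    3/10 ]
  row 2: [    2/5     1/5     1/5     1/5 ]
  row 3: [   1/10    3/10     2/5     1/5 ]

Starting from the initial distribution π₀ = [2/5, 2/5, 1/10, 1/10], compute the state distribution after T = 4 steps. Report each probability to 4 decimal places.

π = [0.2821, 0.2279, 0.2673, 0.2227]

t=0: π = [0.4000, 0.4000, 0.1000, 0.1000]
t=1: π = [0.2900, 0.2100, 0.2600, 0.2400]
t=2: π = [0.2780, 0.2320, 0.2690, 0.2210]
t=3: π = [0.2827, 0.2267, 0.2674, 0.2232]
t=4: π = [0.2821, 0.2279, 0.2673, 0.2227]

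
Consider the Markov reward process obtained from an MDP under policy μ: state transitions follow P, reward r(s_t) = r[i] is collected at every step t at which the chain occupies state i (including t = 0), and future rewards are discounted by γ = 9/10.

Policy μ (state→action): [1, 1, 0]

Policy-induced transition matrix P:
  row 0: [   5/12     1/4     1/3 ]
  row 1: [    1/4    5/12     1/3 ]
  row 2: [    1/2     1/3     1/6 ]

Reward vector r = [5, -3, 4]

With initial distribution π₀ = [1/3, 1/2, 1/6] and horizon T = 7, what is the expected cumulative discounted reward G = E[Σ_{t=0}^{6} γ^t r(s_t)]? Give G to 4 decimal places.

t=0: π = [0.3333, 0.5000, 0.1667], E[r] = 0.8333, γ^t·E[r] = 0.833333, running G = 0.833333
t=1: π = [0.3472, 0.3472, 0.3056], E[r] = 1.9167, γ^t·E[r] = 1.725000, running G = 2.558333
t=2: π = [0.3843, 0.3333, 0.2824], E[r] = 2.0509, γ^t·E[r] = 1.661250, running G = 4.219583
t=3: π = [0.3846, 0.3291, 0.2863], E[r] = 2.0810, γ^t·E[r] = 1.517063, running G = 5.736646
t=4: π = [0.3857, 0.3287, 0.2856], E[r] = 2.0847, γ^t·E[r] = 1.367803, running G = 7.104449
t=5: π = [0.3857, 0.3286, 0.2857], E[r] = 2.0856, γ^t·E[r] = 1.231516, running G = 8.335965
t=6: π = [0.3857, 0.3286, 0.2857], E[r] = 2.0857, γ^t·E[r] = 1.108420, running G = 9.444385

G = 9.4444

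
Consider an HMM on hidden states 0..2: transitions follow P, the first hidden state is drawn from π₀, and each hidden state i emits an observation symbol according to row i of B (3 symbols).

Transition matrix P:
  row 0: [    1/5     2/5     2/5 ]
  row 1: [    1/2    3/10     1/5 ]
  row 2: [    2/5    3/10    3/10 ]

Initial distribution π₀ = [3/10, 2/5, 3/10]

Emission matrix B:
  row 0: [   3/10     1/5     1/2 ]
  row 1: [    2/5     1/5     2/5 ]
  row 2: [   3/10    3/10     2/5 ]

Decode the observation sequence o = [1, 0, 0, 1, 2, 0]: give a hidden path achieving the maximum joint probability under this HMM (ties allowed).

path = [2, 1, 0, 2, 0, 1]

t=0: δ = [6.000e-02, 8.000e-02, 9.000e-02]  (obs o_0=1)
t=1: δ = [1.200e-02, 1.080e-02, 8.100e-03]  ψ = [1, 2, 2]  (obs o_1=0)
t=2: δ = [1.620e-03, 1.920e-03, 1.440e-03]  ψ = [1, 0, 0]  (obs o_2=0)
t=3: δ = [1.920e-04, 1.296e-04, 1.944e-04]  ψ = [1, 0, 0]  (obs o_3=1)
t=4: δ = [3.888e-05, 3.072e-05, 3.072e-05]  ψ = [2, 0, 0]  (obs o_4=2)
t=5: δ = [4.608e-06, 6.221e-06, 4.666e-06]  ψ = [1, 0, 0]  (obs o_5=0)
backtrack: best end state = 1; path = [2, 1, 0, 2, 0, 1]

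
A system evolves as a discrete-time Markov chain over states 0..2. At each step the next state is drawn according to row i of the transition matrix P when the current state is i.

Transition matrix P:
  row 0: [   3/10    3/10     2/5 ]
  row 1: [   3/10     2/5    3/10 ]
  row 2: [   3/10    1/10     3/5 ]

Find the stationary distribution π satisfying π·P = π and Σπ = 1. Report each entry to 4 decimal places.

π = [0.3000, 0.2286, 0.4714]

Balance equations π_j = Σ_i π_i·P[i][j]:
  π_0 = 3/10·π_0 + 3/10·π_1 + 3/10·π_2
  π_1 = 3/10·π_0 + 2/5·π_1 + 1/10·π_2
  normalize: π_0 + π_1 + π_2 = 1
Solving the linear system gives exactly π = [3/10, 8/35, 33/70].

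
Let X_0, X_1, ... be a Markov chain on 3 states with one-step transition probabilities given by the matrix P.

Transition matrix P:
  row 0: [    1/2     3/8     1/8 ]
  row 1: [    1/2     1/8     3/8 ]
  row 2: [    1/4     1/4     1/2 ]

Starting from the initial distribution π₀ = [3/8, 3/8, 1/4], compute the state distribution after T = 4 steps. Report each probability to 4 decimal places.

t=0: π = [0.3750, 0.3750, 0.2500]
t=1: π = [0.4375, 0.2500, 0.3125]
t=2: π = [0.4219, 0.2734, 0.3047]
t=3: π = [0.4238, 0.2686, 0.3076]
t=4: π = [0.4231, 0.2694, 0.3075]

π = [0.4231, 0.2694, 0.3075]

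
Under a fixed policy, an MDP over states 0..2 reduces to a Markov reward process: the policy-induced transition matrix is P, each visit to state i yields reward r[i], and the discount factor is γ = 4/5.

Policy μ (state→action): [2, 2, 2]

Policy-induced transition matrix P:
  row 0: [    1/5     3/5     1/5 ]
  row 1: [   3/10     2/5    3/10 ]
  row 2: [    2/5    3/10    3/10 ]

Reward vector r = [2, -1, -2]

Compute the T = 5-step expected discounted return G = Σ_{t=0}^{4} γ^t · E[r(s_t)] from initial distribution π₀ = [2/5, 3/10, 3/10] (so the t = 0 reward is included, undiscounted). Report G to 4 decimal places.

G = -1.0038

t=0: π = [0.4000, 0.3000, 0.3000], E[r] = -0.1000, γ^t·E[r] = -0.100000, running G = -0.100000
t=1: π = [0.2900, 0.4500, 0.2600], E[r] = -0.3900, γ^t·E[r] = -0.312000, running G = -0.412000
t=2: π = [0.2970, 0.4320, 0.2710], E[r] = -0.3800, γ^t·E[r] = -0.243200, running G = -0.655200
t=3: π = [0.2974, 0.4323, 0.2703], E[r] = -0.3781, γ^t·E[r] = -0.193587, running G = -0.848787
t=4: π = [0.2973, 0.4325, 0.2703], E[r] = -0.3784, γ^t·E[r] = -0.154989, running G = -1.003776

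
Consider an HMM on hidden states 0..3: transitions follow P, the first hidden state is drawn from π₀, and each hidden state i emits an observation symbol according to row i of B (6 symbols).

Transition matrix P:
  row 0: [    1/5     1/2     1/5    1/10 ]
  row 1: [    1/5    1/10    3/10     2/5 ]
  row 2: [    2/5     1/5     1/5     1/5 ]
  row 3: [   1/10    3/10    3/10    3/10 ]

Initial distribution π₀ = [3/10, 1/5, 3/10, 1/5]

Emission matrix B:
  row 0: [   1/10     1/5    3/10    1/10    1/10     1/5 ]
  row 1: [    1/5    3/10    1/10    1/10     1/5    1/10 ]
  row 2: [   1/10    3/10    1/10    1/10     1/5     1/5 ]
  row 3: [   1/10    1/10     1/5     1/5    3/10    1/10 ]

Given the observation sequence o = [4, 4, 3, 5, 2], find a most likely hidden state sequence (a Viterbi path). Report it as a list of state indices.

path = [3, 3, 3, 2, 0]

t=0: δ = [3.000e-02, 4.000e-02, 6.000e-02, 6.000e-02]  (obs o_0=4)
t=1: δ = [2.400e-03, 3.600e-03, 3.600e-03, 5.400e-03]  ψ = [2, 3, 3, 3]  (obs o_1=4)
t=2: δ = [1.440e-04, 1.620e-04, 1.620e-04, 3.240e-04]  ψ = [2, 3, 3, 3]  (obs o_2=3)
t=3: δ = [1.296e-05, 9.720e-06, 1.944e-05, 9.720e-06]  ψ = [2, 3, 3, 3]  (obs o_3=5)
t=4: δ = [2.333e-06, 6.480e-07, 3.888e-07, 7.776e-07]  ψ = [2, 0, 2, 1]  (obs o_4=2)
backtrack: best end state = 0; path = [3, 3, 3, 2, 0]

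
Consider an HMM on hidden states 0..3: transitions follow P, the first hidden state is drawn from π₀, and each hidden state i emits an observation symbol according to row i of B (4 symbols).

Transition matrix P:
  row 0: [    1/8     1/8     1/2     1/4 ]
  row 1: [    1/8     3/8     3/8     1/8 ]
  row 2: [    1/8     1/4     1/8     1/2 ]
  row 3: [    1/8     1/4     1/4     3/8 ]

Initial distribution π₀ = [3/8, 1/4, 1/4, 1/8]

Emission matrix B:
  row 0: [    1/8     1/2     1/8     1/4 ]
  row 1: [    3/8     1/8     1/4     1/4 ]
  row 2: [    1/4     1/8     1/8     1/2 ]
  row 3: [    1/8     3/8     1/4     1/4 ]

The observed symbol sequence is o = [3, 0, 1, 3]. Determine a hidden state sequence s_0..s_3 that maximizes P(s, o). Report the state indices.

path = [0, 2, 3, 2]

t=0: δ = [9.375e-02, 6.250e-02, 1.250e-01, 3.125e-02]  (obs o_0=3)
t=1: δ = [1.953e-03, 1.172e-02, 1.172e-02, 7.812e-03]  ψ = [2, 2, 0, 2]  (obs o_1=0)
t=2: δ = [7.324e-04, 5.493e-04, 5.493e-04, 2.197e-03]  ψ = [1, 1, 1, 2]  (obs o_2=1)
t=3: δ = [6.866e-05, 1.373e-04, 2.747e-04, 2.060e-04]  ψ = [3, 3, 3, 3]  (obs o_3=3)
backtrack: best end state = 2; path = [0, 2, 3, 2]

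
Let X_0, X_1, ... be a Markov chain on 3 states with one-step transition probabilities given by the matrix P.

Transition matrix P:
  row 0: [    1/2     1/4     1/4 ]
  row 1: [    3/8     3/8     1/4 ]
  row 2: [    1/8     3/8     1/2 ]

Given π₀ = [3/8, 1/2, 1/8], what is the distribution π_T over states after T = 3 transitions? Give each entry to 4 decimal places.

t=0: π = [0.3750, 0.5000, 0.1250]
t=1: π = [0.3906, 0.3281, 0.2813]
t=2: π = [0.3535, 0.3262, 0.3203]
t=3: π = [0.3391, 0.3308, 0.3301]

π = [0.3391, 0.3308, 0.3301]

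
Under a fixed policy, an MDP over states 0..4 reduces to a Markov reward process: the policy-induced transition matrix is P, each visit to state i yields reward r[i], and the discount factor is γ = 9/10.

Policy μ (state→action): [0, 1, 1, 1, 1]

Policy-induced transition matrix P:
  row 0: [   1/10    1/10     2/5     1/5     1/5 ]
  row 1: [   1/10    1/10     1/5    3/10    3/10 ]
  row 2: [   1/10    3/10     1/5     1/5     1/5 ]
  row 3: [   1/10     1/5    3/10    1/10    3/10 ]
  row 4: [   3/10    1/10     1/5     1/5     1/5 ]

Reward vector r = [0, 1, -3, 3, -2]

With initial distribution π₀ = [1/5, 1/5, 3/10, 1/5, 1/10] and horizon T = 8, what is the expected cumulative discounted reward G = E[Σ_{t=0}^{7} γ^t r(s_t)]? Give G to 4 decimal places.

t=0: π = [0.2000, 0.2000, 0.3000, 0.2000, 0.1000], E[r] = -0.3000, γ^t·E[r] = -0.300000, running G = -0.300000
t=1: π = [0.1200, 0.1800, 0.2600, 0.2000, 0.2400], E[r] = -0.4800, γ^t·E[r] = -0.432000, running G = -0.732000
t=2: π = [0.1480, 0.1720, 0.2440, 0.1980, 0.2380], E[r] = -0.4420, γ^t·E[r] = -0.358020, running G = -1.090020
t=3: π = [0.1476, 0.1686, 0.2494, 0.1974, 0.2370], E[r] = -0.4614, γ^t·E[r] = -0.336361, running G = -1.426381
t=4: π = [0.1474, 0.1696, 0.2493, 0.1971, 0.2366], E[r] = -0.4600, γ^t·E[r] = -0.301806, running G = -1.728187
t=5: π = [0.1473, 0.1696, 0.2492, 0.1973, 0.2367], E[r] = -0.4596, γ^t·E[r] = -0.271395, running G = -1.999582
t=6: π = [0.1473, 0.1696, 0.2492, 0.1972, 0.2367], E[r] = -0.4597, γ^t·E[r] = -0.244289, running G = -2.243870
t=7: π = [0.1473, 0.1696, 0.2492, 0.1972, 0.2367], E[r] = -0.4597, γ^t·E[r] = -0.219858, running G = -2.463728

G = -2.4637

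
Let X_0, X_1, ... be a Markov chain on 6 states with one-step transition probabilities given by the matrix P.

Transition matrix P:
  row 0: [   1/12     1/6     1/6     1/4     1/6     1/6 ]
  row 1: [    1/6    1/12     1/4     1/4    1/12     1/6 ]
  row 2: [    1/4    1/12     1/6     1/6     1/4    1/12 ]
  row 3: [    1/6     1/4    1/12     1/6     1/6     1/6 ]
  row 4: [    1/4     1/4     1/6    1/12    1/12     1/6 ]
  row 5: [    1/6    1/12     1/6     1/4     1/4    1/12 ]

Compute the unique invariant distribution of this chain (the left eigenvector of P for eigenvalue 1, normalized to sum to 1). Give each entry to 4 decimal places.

π = [0.1791, 0.1579, 0.1638, 0.1928, 0.1652, 0.1412]

Balance equations π_j = Σ_i π_i·P[i][j]:
  π_0 = 1/12·π_0 + 1/6·π_1 + 1/4·π_2 + 1/6·π_3 + 1/4·π_4 + 1/6·π_5
  π_1 = 1/6·π_0 + 1/12·π_1 + 1/12·π_2 + 1/4·π_3 + 1/4·π_4 + 1/12·π_5
  π_2 = 1/6·π_0 + 1/4·π_1 + 1/6·π_2 + 1/12·π_3 + 1/6·π_4 + 1/6·π_5
  π_3 = 1/4·π_0 + 1/4·π_1 + 1/6·π_2 + 1/6·π_3 + 1/12·π_4 + 1/4·π_5
  π_4 = 1/6·π_0 + 1/12·π_1 + 1/4·π_2 + 1/6·π_3 + 1/12·π_4 + 1/4·π_5
  normalize: π_0 + π_1 + π_2 + π_3 + π_4 + π_5 = 1
Solving the linear system gives exactly π = [61621/343967, 54318/343967, 4333/26459, 66304/343967, 4370/26459, 48585/343967].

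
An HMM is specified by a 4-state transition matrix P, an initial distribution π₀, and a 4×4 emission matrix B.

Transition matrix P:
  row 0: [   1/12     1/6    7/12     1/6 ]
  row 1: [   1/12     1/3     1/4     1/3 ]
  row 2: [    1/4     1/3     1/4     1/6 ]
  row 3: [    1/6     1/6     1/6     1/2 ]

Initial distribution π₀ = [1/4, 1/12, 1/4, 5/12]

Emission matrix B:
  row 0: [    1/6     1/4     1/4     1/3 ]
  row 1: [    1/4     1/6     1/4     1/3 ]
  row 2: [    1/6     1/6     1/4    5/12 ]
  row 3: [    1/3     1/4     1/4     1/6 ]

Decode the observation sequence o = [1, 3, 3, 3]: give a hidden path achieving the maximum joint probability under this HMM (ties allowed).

t=0: δ = [6.250e-02, 1.389e-02, 4.167e-02, 1.042e-01]  (obs o_0=1)
t=1: δ = [5.787e-03, 5.787e-03, 1.519e-02, 8.681e-03]  ψ = [3, 3, 0, 3]  (obs o_1=3)
t=2: δ = [1.266e-03, 1.688e-03, 1.582e-03, 7.234e-04]  ψ = [2, 2, 2, 3]  (obs o_2=3)
t=3: δ = [1.319e-04, 1.875e-04, 3.077e-04, 9.377e-05]  ψ = [2, 1, 0, 1]  (obs o_3=3)
backtrack: best end state = 2; path = [0, 2, 0, 2]

path = [0, 2, 0, 2]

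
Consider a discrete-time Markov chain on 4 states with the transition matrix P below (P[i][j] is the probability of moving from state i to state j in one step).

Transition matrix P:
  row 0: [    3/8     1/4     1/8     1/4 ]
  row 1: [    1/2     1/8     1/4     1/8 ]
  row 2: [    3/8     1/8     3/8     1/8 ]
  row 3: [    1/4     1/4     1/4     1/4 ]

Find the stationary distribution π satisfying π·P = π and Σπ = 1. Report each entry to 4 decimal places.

π = [0.3750, 0.1964, 0.2321, 0.1964]

Balance equations π_j = Σ_i π_i·P[i][j]:
  π_0 = 3/8·π_0 + 1/2·π_1 + 3/8·π_2 + 1/4·π_3
  π_1 = 1/4·π_0 + 1/8·π_1 + 1/8·π_2 + 1/4·π_3
  π_2 = 1/8·π_0 + 1/4·π_1 + 3/8·π_2 + 1/4·π_3
  normalize: π_0 + π_1 + π_2 + π_3 = 1
Solving the linear system gives exactly π = [3/8, 11/56, 13/56, 11/56].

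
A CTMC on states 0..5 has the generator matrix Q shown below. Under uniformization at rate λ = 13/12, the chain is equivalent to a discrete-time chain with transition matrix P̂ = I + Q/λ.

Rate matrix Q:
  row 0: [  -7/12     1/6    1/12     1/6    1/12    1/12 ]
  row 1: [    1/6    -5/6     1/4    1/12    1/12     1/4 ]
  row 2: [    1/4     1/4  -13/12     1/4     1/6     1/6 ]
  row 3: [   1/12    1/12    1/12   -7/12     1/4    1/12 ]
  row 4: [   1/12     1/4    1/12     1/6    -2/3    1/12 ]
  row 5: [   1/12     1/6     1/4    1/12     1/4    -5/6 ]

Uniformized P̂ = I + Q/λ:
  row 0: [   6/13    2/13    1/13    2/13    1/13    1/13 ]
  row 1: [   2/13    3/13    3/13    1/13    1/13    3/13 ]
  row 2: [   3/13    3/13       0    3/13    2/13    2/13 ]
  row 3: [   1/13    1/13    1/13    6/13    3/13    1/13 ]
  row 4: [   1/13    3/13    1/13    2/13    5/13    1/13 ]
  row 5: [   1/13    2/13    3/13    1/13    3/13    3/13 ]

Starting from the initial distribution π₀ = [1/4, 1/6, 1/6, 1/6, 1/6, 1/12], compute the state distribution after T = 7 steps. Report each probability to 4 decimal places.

π = [0.1760, 0.1761, 0.1156, 0.2007, 0.1982, 0.1334]

t=0: π = [0.2500, 0.1667, 0.1667, 0.1667, 0.1667, 0.0833]
t=1: π = [0.2115, 0.1795, 0.1026, 0.1987, 0.1795, 0.1282]
t=2: π = [0.1879, 0.1741, 0.1164, 0.1992, 0.1903, 0.1321]
t=3: π = [0.1805, 0.1755, 0.1151, 0.2005, 0.1954, 0.1330]
t=4: π = [0.1775, 0.1758, 0.1155, 0.2007, 0.1972, 0.1332]
t=5: π = [0.1765, 0.1760, 0.1156, 0.2007, 0.1979, 0.1334]
t=6: π = [0.1761, 0.1761, 0.1156, 0.2007, 0.1981, 0.1334]
t=7: π = [0.1760, 0.1761, 0.1156, 0.2007, 0.1982, 0.1334]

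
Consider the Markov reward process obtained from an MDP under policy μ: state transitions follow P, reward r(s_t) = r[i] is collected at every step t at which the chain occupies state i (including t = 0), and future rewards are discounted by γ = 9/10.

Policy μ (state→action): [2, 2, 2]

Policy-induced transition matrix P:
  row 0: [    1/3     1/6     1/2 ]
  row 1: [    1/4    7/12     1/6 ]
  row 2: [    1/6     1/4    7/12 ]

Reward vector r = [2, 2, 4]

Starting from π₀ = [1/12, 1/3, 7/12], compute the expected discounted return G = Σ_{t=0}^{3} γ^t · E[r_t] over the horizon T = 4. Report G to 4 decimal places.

t=0: π = [0.0833, 0.3333, 0.5833], E[r] = 3.1667, γ^t·E[r] = 3.166667, running G = 3.166667
t=1: π = [0.2083, 0.3542, 0.4375], E[r] = 2.8750, γ^t·E[r] = 2.587500, running G = 5.754167
t=2: π = [0.2309, 0.3507, 0.4184], E[r] = 2.8368, γ^t·E[r] = 2.297813, running G = 8.051979
t=3: π = [0.2344, 0.3477, 0.4180], E[r] = 2.8359, γ^t·E[r] = 2.067398, running G = 10.119378

G = 10.1194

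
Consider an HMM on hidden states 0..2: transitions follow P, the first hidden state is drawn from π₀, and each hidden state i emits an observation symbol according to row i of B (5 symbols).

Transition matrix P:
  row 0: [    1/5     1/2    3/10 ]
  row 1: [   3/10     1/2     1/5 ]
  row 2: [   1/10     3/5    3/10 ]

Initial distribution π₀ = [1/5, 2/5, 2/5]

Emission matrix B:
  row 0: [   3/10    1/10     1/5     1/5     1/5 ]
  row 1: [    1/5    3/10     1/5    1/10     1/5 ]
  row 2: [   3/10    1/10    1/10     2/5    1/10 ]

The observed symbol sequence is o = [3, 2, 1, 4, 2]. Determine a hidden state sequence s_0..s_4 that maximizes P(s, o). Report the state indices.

path = [2, 1, 1, 1, 1]

t=0: δ = [4.000e-02, 4.000e-02, 1.600e-01]  (obs o_0=3)
t=1: δ = [3.200e-03, 1.920e-02, 4.800e-03]  ψ = [2, 2, 2]  (obs o_1=2)
t=2: δ = [5.760e-04, 2.880e-03, 3.840e-04]  ψ = [1, 1, 1]  (obs o_2=1)
t=3: δ = [1.728e-04, 2.880e-04, 5.760e-05]  ψ = [1, 1, 1]  (obs o_3=4)
t=4: δ = [1.728e-05, 2.880e-05, 5.760e-06]  ψ = [1, 1, 1]  (obs o_4=2)
backtrack: best end state = 1; path = [2, 1, 1, 1, 1]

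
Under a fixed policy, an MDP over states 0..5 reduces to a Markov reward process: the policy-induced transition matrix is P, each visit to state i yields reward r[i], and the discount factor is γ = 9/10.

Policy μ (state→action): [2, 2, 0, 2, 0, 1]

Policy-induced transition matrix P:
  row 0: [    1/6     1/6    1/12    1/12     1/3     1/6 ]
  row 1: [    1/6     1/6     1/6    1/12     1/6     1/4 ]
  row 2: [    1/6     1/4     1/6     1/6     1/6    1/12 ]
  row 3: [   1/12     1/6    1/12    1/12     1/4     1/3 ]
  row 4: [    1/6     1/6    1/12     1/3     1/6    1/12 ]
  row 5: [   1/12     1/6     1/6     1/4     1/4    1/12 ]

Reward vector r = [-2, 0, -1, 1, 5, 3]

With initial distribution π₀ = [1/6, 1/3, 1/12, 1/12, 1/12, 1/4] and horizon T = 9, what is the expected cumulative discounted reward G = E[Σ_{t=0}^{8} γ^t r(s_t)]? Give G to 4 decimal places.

G = 7.8537

t=0: π = [0.1667, 0.3333, 0.0833, 0.0833, 0.0833, 0.2500], E[r] = 0.8333, γ^t·E[r] = 0.833333, running G = 0.833333
t=1: π = [0.1389, 0.1736, 0.1389, 0.1528, 0.2222, 0.1736], E[r] = 1.3681, γ^t·E[r] = 1.231250, running G = 2.064583
t=2: π = [0.1395, 0.1782, 0.1238, 0.1794, 0.2170, 0.1620], E[r] = 1.3478, γ^t·E[r] = 1.091719, running G = 3.156302
t=3: π = [0.1382, 0.1770, 0.1220, 0.1749, 0.2184, 0.1695], E[r] = 1.3768, γ^t·E[r] = 1.003711, running G = 4.160013
t=4: π = [0.1380, 0.1768, 0.1224, 0.1763, 0.2184, 0.1681], E[r] = 1.3743, γ^t·E[r] = 0.901673, running G = 5.061686
t=5: π = [0.1380, 0.1769, 0.1223, 0.1761, 0.2184, 0.1684], E[r] = 1.3749, γ^t·E[r] = 0.811877, running G = 5.873563
t=6: π = [0.1380, 0.1769, 0.1223, 0.1762, 0.2184, 0.1683], E[r] = 1.3749, γ^t·E[r] = 0.730660, running G = 6.604223
t=7: π = [0.1380, 0.1769, 0.1223, 0.1762, 0.2184, 0.1684], E[r] = 1.3749, γ^t·E[r] = 0.657595, running G = 7.261819
t=8: π = [0.1380, 0.1769, 0.1223, 0.1762, 0.2184, 0.1683], E[r] = 1.3749, γ^t·E[r] = 0.591836, running G = 7.853655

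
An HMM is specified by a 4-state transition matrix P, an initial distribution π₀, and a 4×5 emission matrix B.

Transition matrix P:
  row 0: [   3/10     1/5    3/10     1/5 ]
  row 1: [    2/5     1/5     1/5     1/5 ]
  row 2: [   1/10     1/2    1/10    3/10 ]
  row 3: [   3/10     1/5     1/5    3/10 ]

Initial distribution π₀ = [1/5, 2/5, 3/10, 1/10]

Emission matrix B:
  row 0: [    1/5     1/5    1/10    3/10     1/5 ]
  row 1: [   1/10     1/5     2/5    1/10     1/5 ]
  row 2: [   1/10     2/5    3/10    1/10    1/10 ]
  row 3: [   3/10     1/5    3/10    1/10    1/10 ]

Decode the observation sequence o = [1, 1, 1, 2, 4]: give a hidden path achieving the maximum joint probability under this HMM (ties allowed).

t=0: δ = [4.000e-02, 8.000e-02, 1.200e-01, 2.000e-02]  (obs o_0=1)
t=1: δ = [6.400e-03, 1.200e-02, 6.400e-03, 7.200e-03]  ψ = [1, 2, 1, 2]  (obs o_1=1)
t=2: δ = [9.600e-04, 6.400e-04, 9.600e-04, 4.800e-04]  ψ = [1, 2, 1, 1]  (obs o_2=1)
t=3: δ = [2.880e-05, 1.920e-04, 8.640e-05, 8.640e-05]  ψ = [0, 2, 0, 2]  (obs o_3=2)
t=4: δ = [1.536e-05, 8.640e-06, 3.840e-06, 3.840e-06]  ψ = [1, 2, 1, 1]  (obs o_4=4)
backtrack: best end state = 0; path = [2, 1, 2, 1, 0]

path = [2, 1, 2, 1, 0]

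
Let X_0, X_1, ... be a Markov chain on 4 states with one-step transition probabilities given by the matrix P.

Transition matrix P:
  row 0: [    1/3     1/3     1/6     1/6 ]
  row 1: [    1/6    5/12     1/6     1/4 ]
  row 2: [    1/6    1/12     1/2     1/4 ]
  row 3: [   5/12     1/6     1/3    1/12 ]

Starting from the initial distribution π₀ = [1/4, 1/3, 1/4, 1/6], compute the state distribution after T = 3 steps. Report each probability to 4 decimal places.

π = [0.2587, 0.2486, 0.2969, 0.1958]

t=0: π = [0.2500, 0.3333, 0.2500, 0.1667]
t=1: π = [0.2500, 0.2708, 0.2778, 0.2014]
t=2: π = [0.2587, 0.2529, 0.2928, 0.1956]
t=3: π = [0.2587, 0.2486, 0.2969, 0.1958]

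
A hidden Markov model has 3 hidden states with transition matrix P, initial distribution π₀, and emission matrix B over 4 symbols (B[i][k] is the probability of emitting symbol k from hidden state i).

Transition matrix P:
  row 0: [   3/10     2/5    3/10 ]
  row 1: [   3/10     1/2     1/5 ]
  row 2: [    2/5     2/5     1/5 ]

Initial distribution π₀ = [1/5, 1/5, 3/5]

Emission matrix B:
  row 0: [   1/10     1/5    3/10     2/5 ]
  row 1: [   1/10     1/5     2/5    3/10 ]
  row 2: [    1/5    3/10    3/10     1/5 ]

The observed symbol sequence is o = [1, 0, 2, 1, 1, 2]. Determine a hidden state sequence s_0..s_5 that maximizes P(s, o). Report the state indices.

t=0: δ = [4.000e-02, 4.000e-02, 1.800e-01]  (obs o_0=1)
t=1: δ = [7.200e-03, 7.200e-03, 7.200e-03]  ψ = [2, 2, 2]  (obs o_1=0)
t=2: δ = [8.640e-04, 1.440e-03, 6.480e-04]  ψ = [2, 1, 0]  (obs o_2=2)
t=3: δ = [8.640e-05, 1.440e-04, 8.640e-05]  ψ = [1, 1, 1]  (obs o_3=1)
t=4: δ = [8.640e-06, 1.440e-05, 8.640e-06]  ψ = [1, 1, 1]  (obs o_4=1)
t=5: δ = [1.296e-06, 2.880e-06, 8.640e-07]  ψ = [1, 1, 1]  (obs o_5=2)
backtrack: best end state = 1; path = [2, 1, 1, 1, 1, 1]

path = [2, 1, 1, 1, 1, 1]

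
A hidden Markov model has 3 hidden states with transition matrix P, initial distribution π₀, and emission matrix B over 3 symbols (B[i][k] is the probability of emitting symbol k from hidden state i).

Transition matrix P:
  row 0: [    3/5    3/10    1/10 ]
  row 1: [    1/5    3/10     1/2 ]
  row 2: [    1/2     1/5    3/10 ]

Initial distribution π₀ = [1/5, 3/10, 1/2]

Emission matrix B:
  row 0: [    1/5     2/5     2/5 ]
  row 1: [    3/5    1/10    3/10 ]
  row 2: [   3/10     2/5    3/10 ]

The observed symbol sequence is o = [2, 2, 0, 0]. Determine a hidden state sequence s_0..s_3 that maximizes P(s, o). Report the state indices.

t=0: δ = [8.000e-02, 9.000e-02, 1.500e-01]  (obs o_0=2)
t=1: δ = [3.000e-02, 9.000e-03, 1.350e-02]  ψ = [2, 2, 1]  (obs o_1=2)
t=2: δ = [3.600e-03, 5.400e-03, 1.350e-03]  ψ = [0, 0, 1]  (obs o_2=0)
t=3: δ = [4.320e-04, 9.720e-04, 8.100e-04]  ψ = [0, 1, 1]  (obs o_3=0)
backtrack: best end state = 1; path = [2, 0, 1, 1]

path = [2, 0, 1, 1]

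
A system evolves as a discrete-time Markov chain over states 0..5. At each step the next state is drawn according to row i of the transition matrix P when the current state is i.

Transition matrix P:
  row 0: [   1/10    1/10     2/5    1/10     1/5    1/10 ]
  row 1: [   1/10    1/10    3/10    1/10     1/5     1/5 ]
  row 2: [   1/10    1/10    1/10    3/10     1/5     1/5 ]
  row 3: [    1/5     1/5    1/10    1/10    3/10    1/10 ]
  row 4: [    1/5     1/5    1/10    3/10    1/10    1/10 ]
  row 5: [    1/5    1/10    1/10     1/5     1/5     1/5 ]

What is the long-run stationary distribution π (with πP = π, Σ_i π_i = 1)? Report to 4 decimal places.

π = [0.1534, 0.1388, 0.1738, 0.1891, 0.1990, 0.1458]

Balance equations π_j = Σ_i π_i·P[i][j]:
  π_0 = 1/10·π_0 + 1/10·π_1 + 1/10·π_2 + 1/5·π_3 + 1/5·π_4 + 1/5·π_5
  π_1 = 1/10·π_0 + 1/10·π_1 + 1/10·π_2 + 1/5·π_3 + 1/5·π_4 + 1/10·π_5
  π_2 = 2/5·π_0 + 3/10·π_1 + 1/10·π_2 + 1/10·π_3 + 1/10·π_4 + 1/10·π_5
  π_3 = 1/10·π_0 + 1/10·π_1 + 3/10·π_2 + 1/10·π_3 + 3/10·π_4 + 1/5·π_5
  π_4 = 1/5·π_0 + 1/5·π_1 + 1/5·π_2 + 3/10·π_3 + 1/10·π_4 + 1/5·π_5
  normalize: π_0 + π_1 + π_2 + π_3 + π_4 + π_5 = 1
Solving the linear system gives exactly π = [291/1897, 790/5691, 989/5691, 12917/68292, 13591/68292, 830/5691].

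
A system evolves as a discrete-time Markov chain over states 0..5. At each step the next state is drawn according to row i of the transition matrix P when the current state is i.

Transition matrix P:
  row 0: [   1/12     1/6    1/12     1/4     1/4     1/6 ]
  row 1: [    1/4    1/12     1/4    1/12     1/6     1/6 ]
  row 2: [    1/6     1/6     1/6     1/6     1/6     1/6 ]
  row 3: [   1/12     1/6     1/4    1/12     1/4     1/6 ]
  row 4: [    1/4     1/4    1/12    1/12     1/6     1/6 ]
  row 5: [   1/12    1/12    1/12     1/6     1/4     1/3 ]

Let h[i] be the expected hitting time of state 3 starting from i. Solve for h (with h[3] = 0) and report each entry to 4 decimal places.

h = [6.1464, 7.0855, 6.6127, 0.0000, 7.1643, 6.6672]

First-step conditioning: h[3] = 0; for i ≠ 3, h[i] = 1 + Σ_k P[i][k]·h[k].
  h[0] = 1 + 1/12·h[0] + 1/6·h[1] + 1/12·h[2] + 1/4·h[4] + 1/6·h[5]
  h[1] = 1 + 1/4·h[0] + 1/12·h[1] + 1/4·h[2] + 1/6·h[4] + 1/6·h[5]
  h[2] = 1 + 1/6·h[0] + 1/6·h[1] + 1/6·h[2] + 1/6·h[4] + 1/6·h[5]
  h[4] = 1 + 1/4·h[0] + 1/4·h[1] + 1/12·h[2] + 1/6·h[4] + 1/6·h[5]
  h[5] = 1 + 1/12·h[0] + 1/12·h[1] + 1/12·h[2] + 1/4·h[4] + 1/3·h[5]
Solving the 5×5 linear system over states ≠ 3 gives exactly h = [56160/9137, 64740/9137, 60420/9137, 0, 65460/9137, 60918/9137] (h[3] = 0 is the target).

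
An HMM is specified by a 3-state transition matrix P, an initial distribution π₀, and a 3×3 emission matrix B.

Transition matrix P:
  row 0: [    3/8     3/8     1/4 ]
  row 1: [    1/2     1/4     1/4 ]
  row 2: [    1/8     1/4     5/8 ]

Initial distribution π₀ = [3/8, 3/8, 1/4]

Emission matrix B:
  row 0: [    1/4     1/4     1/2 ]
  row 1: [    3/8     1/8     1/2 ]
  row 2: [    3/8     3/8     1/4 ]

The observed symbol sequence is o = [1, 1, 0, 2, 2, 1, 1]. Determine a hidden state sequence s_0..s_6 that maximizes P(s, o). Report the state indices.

path = [2, 2, 2, 2, 2, 2, 2]

t=0: δ = [9.375e-02, 4.688e-02, 9.375e-02]  (obs o_0=1)
t=1: δ = [8.789e-03, 4.395e-03, 2.197e-02]  ψ = [0, 0, 2]  (obs o_1=1)
t=2: δ = [8.240e-04, 2.060e-03, 5.150e-03]  ψ = [0, 2, 2]  (obs o_2=0)
t=3: δ = [5.150e-04, 6.437e-04, 8.047e-04]  ψ = [1, 2, 2]  (obs o_3=2)
t=4: δ = [1.609e-04, 1.006e-04, 1.257e-04]  ψ = [1, 2, 2]  (obs o_4=2)
t=5: δ = [1.509e-05, 7.544e-06, 2.947e-05]  ψ = [0, 0, 2]  (obs o_5=1)
t=6: δ = [1.414e-06, 9.209e-07, 6.906e-06]  ψ = [0, 2, 2]  (obs o_6=1)
backtrack: best end state = 2; path = [2, 2, 2, 2, 2, 2, 2]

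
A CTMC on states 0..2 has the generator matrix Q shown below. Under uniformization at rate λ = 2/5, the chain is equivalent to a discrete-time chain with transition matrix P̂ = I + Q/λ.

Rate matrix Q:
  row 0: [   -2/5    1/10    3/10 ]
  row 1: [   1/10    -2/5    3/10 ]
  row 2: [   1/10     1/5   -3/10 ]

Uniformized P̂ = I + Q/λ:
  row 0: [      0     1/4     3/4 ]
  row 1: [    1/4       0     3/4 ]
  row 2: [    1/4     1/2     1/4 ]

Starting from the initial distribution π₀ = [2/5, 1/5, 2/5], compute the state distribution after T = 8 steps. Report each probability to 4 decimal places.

t=0: π = [0.4000, 0.2000, 0.4000]
t=1: π = [0.1500, 0.3000, 0.5500]
t=2: π = [0.2125, 0.3125, 0.4750]
t=3: π = [0.1969, 0.2906, 0.5125]
t=4: π = [0.2008, 0.3055, 0.4938]
t=5: π = [0.1998, 0.2971, 0.5031]
t=6: π = [0.2000, 0.3015, 0.4984]
t=7: π = [0.2000, 0.2992, 0.5008]
t=8: π = [0.2000, 0.3004, 0.4996]

π = [0.2000, 0.3004, 0.4996]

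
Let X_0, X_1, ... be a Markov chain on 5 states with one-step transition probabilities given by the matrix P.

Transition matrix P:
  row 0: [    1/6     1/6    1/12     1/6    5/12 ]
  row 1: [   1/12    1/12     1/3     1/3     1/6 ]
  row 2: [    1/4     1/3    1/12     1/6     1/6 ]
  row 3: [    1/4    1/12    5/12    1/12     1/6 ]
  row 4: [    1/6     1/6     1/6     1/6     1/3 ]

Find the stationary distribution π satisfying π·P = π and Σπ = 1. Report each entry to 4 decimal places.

π = [0.1847, 0.1719, 0.2077, 0.1803, 0.2554]

Balance equations π_j = Σ_i π_i·P[i][j]:
  π_0 = 1/6·π_0 + 1/12·π_1 + 1/4·π_2 + 1/4·π_3 + 1/6·π_4
  π_1 = 1/6·π_0 + 1/12·π_1 + 1/3·π_2 + 1/12·π_3 + 1/6·π_4
  π_2 = 1/12·π_0 + 1/3·π_1 + 1/12·π_2 + 5/12·π_3 + 1/6·π_4
  π_3 = 1/6·π_0 + 1/3·π_1 + 1/6·π_2 + 1/12·π_3 + 1/6·π_4
  normalize: π_0 + π_1 + π_2 + π_3 + π_4 = 1
Solving the linear system gives exactly π = [4812/26057, 4480/26057, 5412/26057, 4698/26057, 6655/26057].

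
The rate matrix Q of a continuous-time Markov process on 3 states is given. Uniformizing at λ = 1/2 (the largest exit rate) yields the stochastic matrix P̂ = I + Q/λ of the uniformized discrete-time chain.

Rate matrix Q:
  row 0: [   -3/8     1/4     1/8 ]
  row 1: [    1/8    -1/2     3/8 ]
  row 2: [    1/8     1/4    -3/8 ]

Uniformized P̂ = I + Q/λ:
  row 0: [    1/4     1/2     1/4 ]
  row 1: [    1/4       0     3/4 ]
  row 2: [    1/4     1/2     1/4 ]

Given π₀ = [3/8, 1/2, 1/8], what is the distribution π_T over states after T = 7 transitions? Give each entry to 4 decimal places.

π = [0.2500, 0.3320, 0.4180]

t=0: π = [0.3750, 0.5000, 0.1250]
t=1: π = [0.2500, 0.2500, 0.5000]
t=2: π = [0.2500, 0.3750, 0.3750]
t=3: π = [0.2500, 0.3125, 0.4375]
t=4: π = [0.2500, 0.3438, 0.4063]
t=5: π = [0.2500, 0.3281, 0.4219]
t=6: π = [0.2500, 0.3359, 0.4141]
t=7: π = [0.2500, 0.3320, 0.4180]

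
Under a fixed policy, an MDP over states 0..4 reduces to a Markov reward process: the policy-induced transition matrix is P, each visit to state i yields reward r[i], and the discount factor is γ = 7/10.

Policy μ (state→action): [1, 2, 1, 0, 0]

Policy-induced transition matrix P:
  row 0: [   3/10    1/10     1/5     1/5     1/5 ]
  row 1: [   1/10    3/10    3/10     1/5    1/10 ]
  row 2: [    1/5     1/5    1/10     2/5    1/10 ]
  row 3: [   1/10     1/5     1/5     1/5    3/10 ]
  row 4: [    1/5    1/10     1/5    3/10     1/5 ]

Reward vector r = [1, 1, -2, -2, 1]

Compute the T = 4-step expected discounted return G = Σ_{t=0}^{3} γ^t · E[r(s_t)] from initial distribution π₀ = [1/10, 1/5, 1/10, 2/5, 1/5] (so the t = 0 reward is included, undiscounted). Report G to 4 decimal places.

G = -1.0594

t=0: π = [0.1000, 0.2000, 0.1000, 0.4000, 0.2000], E[r] = -0.5000, γ^t·E[r] = -0.500000, running G = -0.500000
t=1: π = [0.1500, 0.1900, 0.2100, 0.2400, 0.2100], E[r] = -0.3500, γ^t·E[r] = -0.245000, running G = -0.745000
t=2: π = [0.1720, 0.1830, 0.1980, 0.2630, 0.1840], E[r] = -0.3830, γ^t·E[r] = -0.187670, running G = -0.932670
t=3: π = [0.1726, 0.1827, 0.1985, 0.2580, 0.1882], E[r] = -0.3695, γ^t·E[r] = -0.126739, running G = -1.059409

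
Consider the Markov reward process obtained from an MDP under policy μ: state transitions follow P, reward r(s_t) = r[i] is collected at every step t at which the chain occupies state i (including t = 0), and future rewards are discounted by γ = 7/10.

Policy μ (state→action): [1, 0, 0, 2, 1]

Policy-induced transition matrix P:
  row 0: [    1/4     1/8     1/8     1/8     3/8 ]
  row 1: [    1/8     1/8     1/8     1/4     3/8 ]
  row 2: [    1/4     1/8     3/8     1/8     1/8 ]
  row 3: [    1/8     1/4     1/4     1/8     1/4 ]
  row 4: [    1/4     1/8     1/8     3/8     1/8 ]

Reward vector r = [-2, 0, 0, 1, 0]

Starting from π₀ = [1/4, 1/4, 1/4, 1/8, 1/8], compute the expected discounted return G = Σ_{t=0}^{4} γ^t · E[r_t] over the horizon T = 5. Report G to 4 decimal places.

t=0: π = [0.2500, 0.2500, 0.2500, 0.1250, 0.1250], E[r] = -0.3750, γ^t·E[r] = -0.375000, running G = -0.375000
t=1: π = [0.2031, 0.1406, 0.2031, 0.1875, 0.2656], E[r] = -0.2188, γ^t·E[r] = -0.153125, running G = -0.528125
t=2: π = [0.2090, 0.1484, 0.1992, 0.2090, 0.2344], E[r] = -0.2090, γ^t·E[r] = -0.102402, running G = -0.630527
t=3: π = [0.2053, 0.1511, 0.2009, 0.2021, 0.2405], E[r] = -0.2085, γ^t·E[r] = -0.071514, running G = -0.702042
t=4: π = [0.2058, 0.1503, 0.2005, 0.2040, 0.2394], E[r] = -0.2077, γ^t·E[r] = -0.049862, running G = -0.751904

G = -0.7519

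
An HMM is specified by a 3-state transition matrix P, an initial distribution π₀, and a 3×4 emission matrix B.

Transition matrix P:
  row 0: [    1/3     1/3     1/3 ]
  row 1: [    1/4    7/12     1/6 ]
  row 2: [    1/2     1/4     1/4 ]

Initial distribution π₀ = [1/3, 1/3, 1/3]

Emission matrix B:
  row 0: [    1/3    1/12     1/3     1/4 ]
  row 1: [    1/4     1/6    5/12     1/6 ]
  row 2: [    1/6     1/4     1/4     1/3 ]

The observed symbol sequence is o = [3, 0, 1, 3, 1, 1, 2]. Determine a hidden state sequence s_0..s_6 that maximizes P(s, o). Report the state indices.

t=0: δ = [8.333e-02, 5.556e-02, 1.111e-01]  (obs o_0=3)
t=1: δ = [1.852e-02, 8.102e-03, 4.630e-03]  ψ = [2, 1, 0]  (obs o_1=0)
t=2: δ = [5.144e-04, 1.029e-03, 1.543e-03]  ψ = [0, 0, 0]  (obs o_2=1)
t=3: δ = [1.929e-04, 1.000e-04, 1.286e-04]  ψ = [2, 1, 2]  (obs o_3=3)
t=4: δ = [5.358e-06, 1.072e-05, 1.608e-05]  ψ = [0, 0, 0]  (obs o_4=1)
t=5: δ = [6.698e-07, 1.042e-06, 1.005e-06]  ψ = [2, 1, 2]  (obs o_5=1)
t=6: δ = [1.674e-07, 2.532e-07, 6.279e-08]  ψ = [2, 1, 2]  (obs o_6=2)
backtrack: best end state = 1; path = [2, 0, 2, 0, 1, 1, 1]

path = [2, 0, 2, 0, 1, 1, 1]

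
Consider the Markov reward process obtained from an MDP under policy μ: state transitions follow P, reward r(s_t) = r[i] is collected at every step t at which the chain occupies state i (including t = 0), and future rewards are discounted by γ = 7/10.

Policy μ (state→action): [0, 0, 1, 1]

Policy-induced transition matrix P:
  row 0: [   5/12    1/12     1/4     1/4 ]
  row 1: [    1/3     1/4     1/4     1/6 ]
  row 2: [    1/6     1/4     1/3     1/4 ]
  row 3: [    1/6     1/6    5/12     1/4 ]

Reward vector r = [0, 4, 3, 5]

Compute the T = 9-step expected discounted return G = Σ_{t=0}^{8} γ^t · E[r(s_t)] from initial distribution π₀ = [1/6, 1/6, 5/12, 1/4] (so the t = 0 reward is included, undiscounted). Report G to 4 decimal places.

t=0: π = [0.1667, 0.1667, 0.4167, 0.2500], E[r] = 3.1667, γ^t·E[r] = 3.166667, running G = 3.166667
t=1: π = [0.2361, 0.2014, 0.3264, 0.2361], E[r] = 2.9653, γ^t·E[r] = 2.075694, running G = 5.242361
t=2: π = [0.2593, 0.1910, 0.3166, 0.2332], E[r] = 2.8796, γ^t·E[r] = 1.411019, running G = 6.653380
t=3: π = [0.2633, 0.1874, 0.3152, 0.2341], E[r] = 2.8656, γ^t·E[r] = 0.982899, running G = 7.636279
t=4: π = [0.2637, 0.1866, 0.3153, 0.2344], E[r] = 2.8642, γ^t·E[r] = 0.687700, running G = 8.323979
t=5: π = [0.2637, 0.1865, 0.3153, 0.2344], E[r] = 2.8643, γ^t·E[r] = 0.481406, running G = 8.805385
t=6: π = [0.2637, 0.1865, 0.3154, 0.2345], E[r] = 2.8644, γ^t·E[r] = 0.336993, running G = 9.142378
t=7: π = [0.2637, 0.1865, 0.3154, 0.2345], E[r] = 2.8644, γ^t·E[r] = 0.235897, running G = 9.378275
t=8: π = [0.2637, 0.1865, 0.3154, 0.2345], E[r] = 2.8644, γ^t·E[r] = 0.165128, running G = 9.543403

G = 9.5434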